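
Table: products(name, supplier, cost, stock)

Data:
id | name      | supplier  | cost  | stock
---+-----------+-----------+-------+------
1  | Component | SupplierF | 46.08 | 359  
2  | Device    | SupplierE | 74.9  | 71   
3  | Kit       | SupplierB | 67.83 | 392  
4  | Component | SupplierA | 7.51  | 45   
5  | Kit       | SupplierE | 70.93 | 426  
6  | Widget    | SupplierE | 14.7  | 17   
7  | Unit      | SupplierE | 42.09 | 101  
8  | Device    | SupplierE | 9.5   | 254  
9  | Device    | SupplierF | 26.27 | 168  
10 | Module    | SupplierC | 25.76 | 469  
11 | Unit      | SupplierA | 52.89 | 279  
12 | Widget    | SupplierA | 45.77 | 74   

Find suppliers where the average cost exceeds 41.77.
SELECT supplier, AVG(cost)
FROM products
GROUP BY supplier
HAVING AVG(cost) > 41.77

Result:
  SupplierB: avg=67.83
  SupplierE: avg=42.42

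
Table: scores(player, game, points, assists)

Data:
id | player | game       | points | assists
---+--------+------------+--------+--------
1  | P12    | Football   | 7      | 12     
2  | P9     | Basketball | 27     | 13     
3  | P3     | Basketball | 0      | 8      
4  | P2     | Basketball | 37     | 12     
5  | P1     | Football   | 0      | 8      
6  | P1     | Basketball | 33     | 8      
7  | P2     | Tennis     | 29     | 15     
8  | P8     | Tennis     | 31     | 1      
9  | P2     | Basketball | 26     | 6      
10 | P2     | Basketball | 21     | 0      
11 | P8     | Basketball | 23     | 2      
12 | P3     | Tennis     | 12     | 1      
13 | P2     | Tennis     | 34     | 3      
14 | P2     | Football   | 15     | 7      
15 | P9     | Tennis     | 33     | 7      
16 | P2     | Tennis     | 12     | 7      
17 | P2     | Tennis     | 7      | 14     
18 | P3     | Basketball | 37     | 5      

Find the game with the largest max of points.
SELECT game, MAX(points) as val
FROM scores
GROUP BY game
ORDER BY val DESC
LIMIT 1

Result: Basketball with max(points) = 37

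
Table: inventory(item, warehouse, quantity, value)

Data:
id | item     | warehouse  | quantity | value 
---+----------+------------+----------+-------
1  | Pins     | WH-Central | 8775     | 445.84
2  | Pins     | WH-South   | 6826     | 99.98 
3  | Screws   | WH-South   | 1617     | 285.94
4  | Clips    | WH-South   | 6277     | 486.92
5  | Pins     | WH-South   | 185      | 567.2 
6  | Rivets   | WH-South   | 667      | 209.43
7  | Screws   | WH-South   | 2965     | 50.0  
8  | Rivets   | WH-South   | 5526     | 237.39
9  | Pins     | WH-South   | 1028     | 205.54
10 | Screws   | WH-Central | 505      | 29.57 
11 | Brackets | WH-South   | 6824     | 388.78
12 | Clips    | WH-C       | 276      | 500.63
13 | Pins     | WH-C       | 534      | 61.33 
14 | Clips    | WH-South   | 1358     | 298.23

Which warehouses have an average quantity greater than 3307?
SELECT warehouse, AVG(quantity)
FROM inventory
GROUP BY warehouse
HAVING AVG(quantity) > 3307

Result:
  WH-Central: avg=4640.00
  WH-South: avg=3327.30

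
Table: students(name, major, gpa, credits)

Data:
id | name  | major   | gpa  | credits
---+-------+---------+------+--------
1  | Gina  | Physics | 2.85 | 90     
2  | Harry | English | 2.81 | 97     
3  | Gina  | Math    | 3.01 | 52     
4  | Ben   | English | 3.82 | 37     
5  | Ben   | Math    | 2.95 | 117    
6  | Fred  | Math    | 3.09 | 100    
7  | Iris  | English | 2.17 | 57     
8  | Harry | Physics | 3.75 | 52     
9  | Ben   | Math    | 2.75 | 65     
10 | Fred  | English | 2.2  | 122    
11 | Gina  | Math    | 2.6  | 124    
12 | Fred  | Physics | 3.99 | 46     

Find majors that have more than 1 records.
SELECT major, COUNT(*) as cnt
FROM students
GROUP BY major
HAVING COUNT(*) > 1

Result:
  English: 4
  Math: 5
  Physics: 3

Note: HAVING filters groups after aggregation, WHERE filters rows before.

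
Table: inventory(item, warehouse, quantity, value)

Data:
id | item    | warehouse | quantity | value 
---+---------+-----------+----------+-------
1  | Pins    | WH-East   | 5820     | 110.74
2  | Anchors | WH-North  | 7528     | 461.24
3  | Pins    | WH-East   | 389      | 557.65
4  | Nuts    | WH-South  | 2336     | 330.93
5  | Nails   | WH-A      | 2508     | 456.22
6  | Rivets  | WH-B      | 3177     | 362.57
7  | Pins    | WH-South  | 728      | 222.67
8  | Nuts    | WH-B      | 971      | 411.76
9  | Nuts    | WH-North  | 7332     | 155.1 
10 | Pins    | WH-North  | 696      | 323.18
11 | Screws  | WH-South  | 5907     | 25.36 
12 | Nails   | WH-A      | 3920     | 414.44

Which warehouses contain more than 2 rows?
SELECT warehouse, COUNT(*) as cnt
FROM inventory
GROUP BY warehouse
HAVING COUNT(*) > 2

Result:
  WH-North: 3
  WH-South: 3

Note: HAVING filters groups after aggregation, WHERE filters rows before.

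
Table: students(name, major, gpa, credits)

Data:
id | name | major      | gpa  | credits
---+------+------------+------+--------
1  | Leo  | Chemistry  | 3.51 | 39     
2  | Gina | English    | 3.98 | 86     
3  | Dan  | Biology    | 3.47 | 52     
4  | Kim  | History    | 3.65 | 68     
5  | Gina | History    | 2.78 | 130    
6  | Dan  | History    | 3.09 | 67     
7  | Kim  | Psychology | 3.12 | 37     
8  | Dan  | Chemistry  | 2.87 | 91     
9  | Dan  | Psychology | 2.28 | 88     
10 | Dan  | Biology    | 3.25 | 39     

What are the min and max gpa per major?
SELECT major, MIN(gpa), MAX(gpa)
FROM students
GROUP BY major

Result:
  Biology: min=3.25, max=3.47
  Chemistry: min=2.87, max=3.51
  English: min=3.98, max=3.98
  History: min=2.78, max=3.65
  Psychology: min=2.28, max=3.12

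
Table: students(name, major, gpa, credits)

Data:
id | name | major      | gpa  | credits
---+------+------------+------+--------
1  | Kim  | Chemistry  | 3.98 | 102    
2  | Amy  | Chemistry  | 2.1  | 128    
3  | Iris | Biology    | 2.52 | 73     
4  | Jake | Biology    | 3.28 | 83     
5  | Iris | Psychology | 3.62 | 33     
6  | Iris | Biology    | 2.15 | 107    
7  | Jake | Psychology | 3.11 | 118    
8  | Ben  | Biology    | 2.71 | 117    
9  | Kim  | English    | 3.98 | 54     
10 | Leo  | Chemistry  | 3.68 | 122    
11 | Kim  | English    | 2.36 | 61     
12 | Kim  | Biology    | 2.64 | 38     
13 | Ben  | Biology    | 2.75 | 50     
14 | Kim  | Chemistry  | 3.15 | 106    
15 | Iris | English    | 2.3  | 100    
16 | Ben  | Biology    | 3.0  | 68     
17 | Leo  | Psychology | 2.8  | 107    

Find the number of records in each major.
SELECT major, COUNT(*) as count
FROM students
GROUP BY major

Result:
  Biology: 7
  Chemistry: 4
  English: 3
  Psychology: 3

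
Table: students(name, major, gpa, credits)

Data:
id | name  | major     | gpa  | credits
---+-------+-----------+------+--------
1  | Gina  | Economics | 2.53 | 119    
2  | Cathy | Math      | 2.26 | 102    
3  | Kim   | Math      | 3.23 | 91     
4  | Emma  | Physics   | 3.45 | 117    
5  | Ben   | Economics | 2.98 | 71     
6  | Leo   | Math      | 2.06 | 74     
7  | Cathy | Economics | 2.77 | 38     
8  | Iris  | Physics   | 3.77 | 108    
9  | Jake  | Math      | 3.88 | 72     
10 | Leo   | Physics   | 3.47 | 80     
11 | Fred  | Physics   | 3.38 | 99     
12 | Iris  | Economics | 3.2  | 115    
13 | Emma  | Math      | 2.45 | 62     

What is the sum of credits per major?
SELECT major, SUM(credits) as result
FROM students
GROUP BY major

Result:
  Economics: 343
  Math: 401
  Physics: 404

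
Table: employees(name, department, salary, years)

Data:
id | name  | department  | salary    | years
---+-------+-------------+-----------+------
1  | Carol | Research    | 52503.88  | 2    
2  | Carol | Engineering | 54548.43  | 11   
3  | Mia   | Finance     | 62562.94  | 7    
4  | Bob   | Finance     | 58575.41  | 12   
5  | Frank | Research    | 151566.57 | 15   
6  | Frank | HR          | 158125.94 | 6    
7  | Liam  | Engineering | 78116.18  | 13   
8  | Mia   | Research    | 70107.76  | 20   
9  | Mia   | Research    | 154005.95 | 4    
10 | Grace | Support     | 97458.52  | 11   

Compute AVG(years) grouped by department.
SELECT department, AVG(years) as result
FROM employees
GROUP BY department

Result:
  Engineering: 12.00
  Finance: 9.50
  HR: 6.00
  Research: 10.25
  Support: 11.00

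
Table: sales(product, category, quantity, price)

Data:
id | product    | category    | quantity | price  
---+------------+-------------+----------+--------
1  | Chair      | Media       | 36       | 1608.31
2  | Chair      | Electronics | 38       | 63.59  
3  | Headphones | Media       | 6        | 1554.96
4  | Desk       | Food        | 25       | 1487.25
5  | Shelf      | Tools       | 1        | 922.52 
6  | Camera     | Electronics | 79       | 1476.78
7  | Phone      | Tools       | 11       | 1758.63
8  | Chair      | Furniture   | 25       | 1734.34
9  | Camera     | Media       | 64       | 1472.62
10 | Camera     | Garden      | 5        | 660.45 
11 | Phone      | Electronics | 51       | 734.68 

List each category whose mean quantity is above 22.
SELECT category, AVG(quantity)
FROM sales
GROUP BY category
HAVING AVG(quantity) > 22

Result:
  Electronics: avg=56.00
  Food: avg=25.00
  Furniture: avg=25.00
  Media: avg=35.33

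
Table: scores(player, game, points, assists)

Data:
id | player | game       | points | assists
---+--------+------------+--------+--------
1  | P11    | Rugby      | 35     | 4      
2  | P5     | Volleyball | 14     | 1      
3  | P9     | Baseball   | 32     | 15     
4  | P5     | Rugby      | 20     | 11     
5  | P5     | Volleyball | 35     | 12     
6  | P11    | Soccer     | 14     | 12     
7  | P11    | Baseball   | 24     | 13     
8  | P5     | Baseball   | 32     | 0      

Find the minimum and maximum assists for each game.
SELECT game, MIN(assists), MAX(assists)
FROM scores
GROUP BY game

Result:
  Baseball: min=0, max=15
  Rugby: min=4, max=11
  Soccer: min=12, max=12
  Volleyball: min=1, max=12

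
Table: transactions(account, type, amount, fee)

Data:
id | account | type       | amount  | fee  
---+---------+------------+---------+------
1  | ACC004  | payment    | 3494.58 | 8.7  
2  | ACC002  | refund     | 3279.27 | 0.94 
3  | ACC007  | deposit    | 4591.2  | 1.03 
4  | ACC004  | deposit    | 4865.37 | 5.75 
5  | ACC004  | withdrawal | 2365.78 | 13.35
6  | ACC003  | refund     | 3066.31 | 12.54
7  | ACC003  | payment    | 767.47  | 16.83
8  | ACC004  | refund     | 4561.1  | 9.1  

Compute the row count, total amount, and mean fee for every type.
SELECT type,
       COUNT(*) as cnt,
       SUM(amount) as total_amount,
       AVG(fee) as avg_fee
FROM transactions
GROUP BY type

Result:
  deposit: 2 records, 9456.57 total amount, 3.39 avg fee
  payment: 2 records, 4262.05 total amount, 12.77 avg fee
  refund: 3 records, 10906.68 total amount, 7.53 avg fee
  withdrawal: 1 records, 2365.78 total amount, 13.35 avg fee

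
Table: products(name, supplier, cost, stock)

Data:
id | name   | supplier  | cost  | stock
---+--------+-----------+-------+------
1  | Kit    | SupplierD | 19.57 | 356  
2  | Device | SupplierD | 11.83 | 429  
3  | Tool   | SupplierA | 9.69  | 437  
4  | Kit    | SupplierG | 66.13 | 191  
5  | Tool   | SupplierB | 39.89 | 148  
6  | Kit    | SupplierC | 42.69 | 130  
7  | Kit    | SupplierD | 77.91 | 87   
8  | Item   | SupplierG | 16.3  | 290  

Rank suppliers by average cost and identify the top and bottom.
SELECT supplier, AVG(cost)
FROM products
GROUP BY supplier
ORDER BY AVG(cost)

All groups:
  SupplierA: 9.69
  SupplierD: 36.44
  SupplierB: 39.89
  SupplierG: 41.22
  SupplierC: 42.69

Highest: SupplierC (42.69)
Lowest: SupplierA (9.69)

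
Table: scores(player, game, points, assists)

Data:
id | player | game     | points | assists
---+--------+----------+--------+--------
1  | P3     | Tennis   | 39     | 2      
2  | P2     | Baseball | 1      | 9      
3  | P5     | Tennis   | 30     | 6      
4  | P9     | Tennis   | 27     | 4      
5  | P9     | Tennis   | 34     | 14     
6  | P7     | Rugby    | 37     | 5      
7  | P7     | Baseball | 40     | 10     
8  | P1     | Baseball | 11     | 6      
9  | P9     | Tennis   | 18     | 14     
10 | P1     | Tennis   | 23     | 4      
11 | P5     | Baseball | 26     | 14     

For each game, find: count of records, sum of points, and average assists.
SELECT game,
       COUNT(*) as cnt,
       SUM(points) as total_points,
       AVG(assists) as avg_assists
FROM scores
GROUP BY game

Result:
  Baseball: 4 records, 78 total points, 9.75 avg assists
  Rugby: 1 records, 37 total points, 5.00 avg assists
  Tennis: 6 records, 171 total points, 7.33 avg assists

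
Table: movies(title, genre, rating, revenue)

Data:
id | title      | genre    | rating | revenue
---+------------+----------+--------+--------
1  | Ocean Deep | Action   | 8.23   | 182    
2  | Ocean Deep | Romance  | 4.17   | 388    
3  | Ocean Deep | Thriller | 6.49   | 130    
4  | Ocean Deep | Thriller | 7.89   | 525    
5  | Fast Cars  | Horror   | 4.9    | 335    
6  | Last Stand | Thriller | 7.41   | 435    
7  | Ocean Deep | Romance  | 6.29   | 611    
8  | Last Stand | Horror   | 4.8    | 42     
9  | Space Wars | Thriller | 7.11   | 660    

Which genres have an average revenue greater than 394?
SELECT genre, AVG(revenue)
FROM movies
GROUP BY genre
HAVING AVG(revenue) > 394

Result:
  Romance: avg=499.50
  Thriller: avg=437.50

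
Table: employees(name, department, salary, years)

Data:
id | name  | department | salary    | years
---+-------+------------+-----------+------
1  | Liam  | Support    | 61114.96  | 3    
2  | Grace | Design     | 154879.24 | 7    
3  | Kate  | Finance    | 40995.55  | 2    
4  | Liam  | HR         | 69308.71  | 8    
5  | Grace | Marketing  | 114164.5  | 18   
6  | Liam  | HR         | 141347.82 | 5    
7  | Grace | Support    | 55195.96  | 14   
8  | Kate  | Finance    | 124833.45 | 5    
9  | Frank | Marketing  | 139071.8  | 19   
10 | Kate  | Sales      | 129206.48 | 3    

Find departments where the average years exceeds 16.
SELECT department, AVG(years)
FROM employees
GROUP BY department
HAVING AVG(years) > 16

Result:
  Marketing: avg=18.50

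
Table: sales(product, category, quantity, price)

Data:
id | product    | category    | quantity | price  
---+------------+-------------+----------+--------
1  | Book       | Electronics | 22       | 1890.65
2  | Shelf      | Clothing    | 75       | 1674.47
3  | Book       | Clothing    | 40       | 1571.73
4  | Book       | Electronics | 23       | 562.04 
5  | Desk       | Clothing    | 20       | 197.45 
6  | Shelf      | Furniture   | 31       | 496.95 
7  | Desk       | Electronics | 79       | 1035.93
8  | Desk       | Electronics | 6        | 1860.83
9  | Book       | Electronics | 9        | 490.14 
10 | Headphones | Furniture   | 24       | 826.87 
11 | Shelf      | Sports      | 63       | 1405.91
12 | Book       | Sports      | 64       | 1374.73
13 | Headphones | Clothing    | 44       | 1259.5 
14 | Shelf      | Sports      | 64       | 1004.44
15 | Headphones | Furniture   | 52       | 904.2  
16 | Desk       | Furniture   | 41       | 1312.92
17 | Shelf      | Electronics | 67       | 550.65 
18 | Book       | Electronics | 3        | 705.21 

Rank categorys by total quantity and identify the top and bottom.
SELECT category, SUM(quantity)
FROM sales
GROUP BY category
ORDER BY SUM(quantity)

All groups:
  Furniture: 148
  Clothing: 179
  Sports: 191
  Electronics: 209

Highest: Electronics (209)
Lowest: Furniture (148)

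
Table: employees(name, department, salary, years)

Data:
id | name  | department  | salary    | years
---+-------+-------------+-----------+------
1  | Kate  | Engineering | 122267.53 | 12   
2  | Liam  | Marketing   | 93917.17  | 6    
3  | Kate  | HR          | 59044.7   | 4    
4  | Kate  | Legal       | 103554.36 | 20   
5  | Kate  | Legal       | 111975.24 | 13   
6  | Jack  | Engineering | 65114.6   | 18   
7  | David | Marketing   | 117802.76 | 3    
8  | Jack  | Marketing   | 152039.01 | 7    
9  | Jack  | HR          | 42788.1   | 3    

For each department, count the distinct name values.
SELECT department, COUNT(DISTINCT name)
FROM employees
GROUP BY department

Result:
  Engineering: 2 distinct
  HR: 2 distinct
  Legal: 1 distinct
  Marketing: 3 distinct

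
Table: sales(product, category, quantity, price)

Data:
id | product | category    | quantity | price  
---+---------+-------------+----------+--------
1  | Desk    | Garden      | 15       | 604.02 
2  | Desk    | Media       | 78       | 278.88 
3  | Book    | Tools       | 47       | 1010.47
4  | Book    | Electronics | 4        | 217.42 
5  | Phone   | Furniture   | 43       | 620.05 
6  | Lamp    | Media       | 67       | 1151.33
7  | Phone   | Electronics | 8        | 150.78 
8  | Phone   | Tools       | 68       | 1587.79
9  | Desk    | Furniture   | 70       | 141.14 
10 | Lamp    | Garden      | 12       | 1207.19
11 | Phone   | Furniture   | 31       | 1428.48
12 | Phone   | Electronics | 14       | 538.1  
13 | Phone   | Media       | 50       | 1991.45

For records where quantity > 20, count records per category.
SELECT category, COUNT(*)
FROM sales
WHERE quantity > 20
GROUP BY category

Note: WHERE filters rows before grouping.

Result:
  Furniture: 3
  Media: 3
  Tools: 2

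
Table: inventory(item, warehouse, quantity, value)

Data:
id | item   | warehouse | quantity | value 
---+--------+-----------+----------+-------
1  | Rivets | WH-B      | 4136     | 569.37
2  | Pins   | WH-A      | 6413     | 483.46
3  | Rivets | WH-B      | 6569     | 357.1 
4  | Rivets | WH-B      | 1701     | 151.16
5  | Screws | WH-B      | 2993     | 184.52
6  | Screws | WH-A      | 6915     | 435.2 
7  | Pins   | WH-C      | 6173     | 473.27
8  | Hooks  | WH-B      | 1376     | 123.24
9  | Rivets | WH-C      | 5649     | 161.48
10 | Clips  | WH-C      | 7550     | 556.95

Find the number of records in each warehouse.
SELECT warehouse, COUNT(*) as count
FROM inventory
GROUP BY warehouse

Result:
  WH-A: 2
  WH-B: 5
  WH-C: 3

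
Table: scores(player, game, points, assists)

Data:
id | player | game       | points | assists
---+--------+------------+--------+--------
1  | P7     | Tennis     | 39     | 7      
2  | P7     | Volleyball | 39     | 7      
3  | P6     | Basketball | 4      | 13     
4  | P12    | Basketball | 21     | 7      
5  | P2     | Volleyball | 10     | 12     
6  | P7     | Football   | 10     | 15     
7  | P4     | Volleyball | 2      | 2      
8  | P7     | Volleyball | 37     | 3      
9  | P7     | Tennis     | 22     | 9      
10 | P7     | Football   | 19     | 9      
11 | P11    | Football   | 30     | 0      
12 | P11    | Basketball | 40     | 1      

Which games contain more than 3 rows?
SELECT game, COUNT(*) as cnt
FROM scores
GROUP BY game
HAVING COUNT(*) > 3

Result:
  Volleyball: 4

Note: HAVING filters groups after aggregation, WHERE filters rows before.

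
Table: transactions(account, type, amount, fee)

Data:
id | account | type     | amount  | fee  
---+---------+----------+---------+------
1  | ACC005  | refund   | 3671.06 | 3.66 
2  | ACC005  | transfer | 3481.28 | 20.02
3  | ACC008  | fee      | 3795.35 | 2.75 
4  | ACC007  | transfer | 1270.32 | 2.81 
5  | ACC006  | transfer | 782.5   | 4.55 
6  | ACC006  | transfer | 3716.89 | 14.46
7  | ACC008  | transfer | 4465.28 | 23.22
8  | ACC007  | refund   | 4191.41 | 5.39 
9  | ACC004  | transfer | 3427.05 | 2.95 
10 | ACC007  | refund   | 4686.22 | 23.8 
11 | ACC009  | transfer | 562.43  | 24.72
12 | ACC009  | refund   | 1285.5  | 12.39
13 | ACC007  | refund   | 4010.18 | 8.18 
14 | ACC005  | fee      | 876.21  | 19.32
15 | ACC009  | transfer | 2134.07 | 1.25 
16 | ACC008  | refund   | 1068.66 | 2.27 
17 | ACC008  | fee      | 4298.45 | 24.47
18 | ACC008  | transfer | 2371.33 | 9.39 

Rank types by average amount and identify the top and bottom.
SELECT type, AVG(amount)
FROM transactions
GROUP BY type
ORDER BY AVG(amount)

All groups:
  transfer: 2467.91
  fee: 2990.00
  refund: 3152.17

Highest: refund (3152.17)
Lowest: transfer (2467.91)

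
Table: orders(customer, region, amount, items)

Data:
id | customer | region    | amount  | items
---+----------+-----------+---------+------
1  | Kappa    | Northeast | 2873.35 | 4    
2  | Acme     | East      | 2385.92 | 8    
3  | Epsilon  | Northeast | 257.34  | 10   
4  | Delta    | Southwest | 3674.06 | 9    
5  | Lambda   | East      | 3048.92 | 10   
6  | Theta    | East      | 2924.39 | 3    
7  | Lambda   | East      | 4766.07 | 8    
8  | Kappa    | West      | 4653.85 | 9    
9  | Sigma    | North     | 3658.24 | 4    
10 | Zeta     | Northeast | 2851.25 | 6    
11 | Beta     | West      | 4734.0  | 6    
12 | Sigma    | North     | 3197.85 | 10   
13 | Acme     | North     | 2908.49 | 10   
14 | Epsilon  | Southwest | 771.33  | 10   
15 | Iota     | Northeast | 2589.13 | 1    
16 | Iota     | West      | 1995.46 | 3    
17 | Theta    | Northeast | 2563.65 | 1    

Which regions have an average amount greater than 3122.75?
SELECT region, AVG(amount)
FROM orders
GROUP BY region
HAVING AVG(amount) > 3122.75

Result:
  East: avg=3281.33
  North: avg=3254.86
  West: avg=3794.44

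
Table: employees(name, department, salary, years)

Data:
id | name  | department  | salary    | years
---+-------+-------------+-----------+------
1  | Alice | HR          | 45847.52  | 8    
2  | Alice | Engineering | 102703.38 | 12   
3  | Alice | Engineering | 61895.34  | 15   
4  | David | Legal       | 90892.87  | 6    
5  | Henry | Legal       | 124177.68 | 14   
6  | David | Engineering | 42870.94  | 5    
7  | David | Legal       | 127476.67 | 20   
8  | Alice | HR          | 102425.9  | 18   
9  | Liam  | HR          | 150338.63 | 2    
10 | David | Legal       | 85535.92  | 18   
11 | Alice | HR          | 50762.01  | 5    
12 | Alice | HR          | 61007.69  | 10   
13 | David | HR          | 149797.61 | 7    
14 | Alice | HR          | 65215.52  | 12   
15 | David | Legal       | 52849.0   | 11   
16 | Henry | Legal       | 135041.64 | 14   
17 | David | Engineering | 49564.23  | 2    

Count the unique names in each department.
SELECT department, COUNT(DISTINCT name)
FROM employees
GROUP BY department

Result:
  Engineering: 2 distinct
  HR: 3 distinct
  Legal: 2 distinct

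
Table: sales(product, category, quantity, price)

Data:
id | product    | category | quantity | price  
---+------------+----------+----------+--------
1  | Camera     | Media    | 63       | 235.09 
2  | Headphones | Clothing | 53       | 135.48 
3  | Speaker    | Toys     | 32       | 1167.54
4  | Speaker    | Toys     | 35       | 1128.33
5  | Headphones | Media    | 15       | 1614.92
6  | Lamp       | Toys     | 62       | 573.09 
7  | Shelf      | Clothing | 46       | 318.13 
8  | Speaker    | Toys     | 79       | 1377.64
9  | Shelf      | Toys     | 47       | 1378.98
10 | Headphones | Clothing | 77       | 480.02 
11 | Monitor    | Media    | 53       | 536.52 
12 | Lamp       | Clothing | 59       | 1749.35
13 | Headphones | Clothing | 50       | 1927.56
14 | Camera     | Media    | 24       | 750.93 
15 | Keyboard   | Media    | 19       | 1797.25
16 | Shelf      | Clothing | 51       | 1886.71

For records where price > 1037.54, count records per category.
SELECT category, COUNT(*)
FROM sales
WHERE price > 1037.54
GROUP BY category

Note: WHERE filters rows before grouping.

Result:
  Clothing: 3
  Media: 2
  Toys: 4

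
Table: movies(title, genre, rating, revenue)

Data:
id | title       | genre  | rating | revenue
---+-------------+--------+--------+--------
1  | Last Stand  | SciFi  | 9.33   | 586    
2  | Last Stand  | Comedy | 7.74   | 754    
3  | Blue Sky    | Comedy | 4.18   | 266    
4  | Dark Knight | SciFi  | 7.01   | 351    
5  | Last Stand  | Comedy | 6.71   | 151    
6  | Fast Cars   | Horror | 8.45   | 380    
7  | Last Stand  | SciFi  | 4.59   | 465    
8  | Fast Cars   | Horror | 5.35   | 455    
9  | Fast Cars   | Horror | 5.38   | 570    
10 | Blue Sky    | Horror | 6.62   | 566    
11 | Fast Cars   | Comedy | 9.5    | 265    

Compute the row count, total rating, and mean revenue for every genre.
SELECT genre,
       COUNT(*) as cnt,
       SUM(rating) as total_rating,
       AVG(revenue) as avg_revenue
FROM movies
GROUP BY genre

Result:
  Comedy: 4 records, 28.13 total rating, 359.00 avg revenue
  Horror: 4 records, 25.80 total rating, 492.75 avg revenue
  SciFi: 3 records, 20.93 total rating, 467.33 avg revenue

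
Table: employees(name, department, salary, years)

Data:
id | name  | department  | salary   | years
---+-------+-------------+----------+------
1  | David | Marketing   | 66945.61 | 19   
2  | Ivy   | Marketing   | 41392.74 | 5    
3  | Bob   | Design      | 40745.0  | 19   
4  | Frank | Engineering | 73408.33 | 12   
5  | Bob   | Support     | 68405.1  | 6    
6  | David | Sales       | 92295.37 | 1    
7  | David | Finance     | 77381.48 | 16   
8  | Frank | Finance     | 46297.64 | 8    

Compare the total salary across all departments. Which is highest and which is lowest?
SELECT department, SUM(salary)
FROM employees
GROUP BY department
ORDER BY SUM(salary)

All groups:
  Design: 40745.00
  Support: 68405.10
  Engineering: 73408.33
  Sales: 92295.37
  Marketing: 108338.35
  Finance: 123679.12

Highest: Finance (123679.12)
Lowest: Design (40745.00)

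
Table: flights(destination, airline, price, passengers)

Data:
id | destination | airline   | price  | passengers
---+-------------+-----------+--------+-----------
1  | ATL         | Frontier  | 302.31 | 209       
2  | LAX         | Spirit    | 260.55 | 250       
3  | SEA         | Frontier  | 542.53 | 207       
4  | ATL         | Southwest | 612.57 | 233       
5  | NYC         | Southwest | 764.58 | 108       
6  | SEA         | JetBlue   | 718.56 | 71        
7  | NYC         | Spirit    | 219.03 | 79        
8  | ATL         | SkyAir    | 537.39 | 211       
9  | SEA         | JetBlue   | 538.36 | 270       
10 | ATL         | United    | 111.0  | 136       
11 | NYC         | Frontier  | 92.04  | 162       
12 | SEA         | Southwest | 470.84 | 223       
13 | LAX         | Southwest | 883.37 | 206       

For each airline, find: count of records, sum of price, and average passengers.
SELECT airline,
       COUNT(*) as cnt,
       SUM(price) as total_price,
       AVG(passengers) as avg_passengers
FROM flights
GROUP BY airline

Result:
  Frontier: 3 records, 936.88 total price, 192.67 avg passengers
  JetBlue: 2 records, 1256.92 total price, 170.50 avg passengers
  SkyAir: 1 records, 537.39 total price, 211.00 avg passengers
  Southwest: 4 records, 2731.36 total price, 192.50 avg passengers
  Spirit: 2 records, 479.58 total price, 164.50 avg passengers
  United: 1 records, 111.00 total price, 136.00 avg passengers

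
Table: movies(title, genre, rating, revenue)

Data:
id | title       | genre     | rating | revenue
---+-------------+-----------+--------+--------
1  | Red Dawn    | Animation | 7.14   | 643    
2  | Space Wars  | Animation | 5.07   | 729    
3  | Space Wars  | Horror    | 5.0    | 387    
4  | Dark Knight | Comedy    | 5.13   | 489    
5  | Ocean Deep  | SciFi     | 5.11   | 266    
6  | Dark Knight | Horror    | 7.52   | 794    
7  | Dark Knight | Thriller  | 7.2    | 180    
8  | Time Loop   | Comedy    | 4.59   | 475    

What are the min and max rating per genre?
SELECT genre, MIN(rating), MAX(rating)
FROM movies
GROUP BY genre

Result:
  Animation: min=5.07, max=7.14
  Comedy: min=4.59, max=5.13
  Horror: min=5.00, max=7.52
  SciFi: min=5.11, max=5.11
  Thriller: min=7.20, max=7.20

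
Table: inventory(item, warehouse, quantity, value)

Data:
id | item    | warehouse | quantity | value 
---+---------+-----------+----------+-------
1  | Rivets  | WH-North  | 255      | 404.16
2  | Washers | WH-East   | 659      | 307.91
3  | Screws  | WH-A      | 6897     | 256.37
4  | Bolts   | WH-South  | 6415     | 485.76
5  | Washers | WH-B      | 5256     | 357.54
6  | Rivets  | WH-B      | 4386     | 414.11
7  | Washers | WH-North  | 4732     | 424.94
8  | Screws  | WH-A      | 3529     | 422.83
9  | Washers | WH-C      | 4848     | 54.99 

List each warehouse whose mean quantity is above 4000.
SELECT warehouse, AVG(quantity)
FROM inventory
GROUP BY warehouse
HAVING AVG(quantity) > 4000

Result:
  WH-A: avg=5213.00
  WH-B: avg=4821.00
  WH-C: avg=4848.00
  WH-South: avg=6415.00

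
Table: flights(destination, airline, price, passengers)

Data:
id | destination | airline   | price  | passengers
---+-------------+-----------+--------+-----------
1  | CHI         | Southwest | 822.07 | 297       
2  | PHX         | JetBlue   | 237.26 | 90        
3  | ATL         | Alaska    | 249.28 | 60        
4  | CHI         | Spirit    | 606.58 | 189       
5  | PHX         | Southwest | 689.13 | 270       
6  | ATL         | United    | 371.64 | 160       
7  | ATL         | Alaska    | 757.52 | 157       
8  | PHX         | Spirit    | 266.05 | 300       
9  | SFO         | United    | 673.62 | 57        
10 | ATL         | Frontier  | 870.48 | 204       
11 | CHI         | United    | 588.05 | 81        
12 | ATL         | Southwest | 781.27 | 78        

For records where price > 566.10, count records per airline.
SELECT airline, COUNT(*)
FROM flights
WHERE price > 566.10
GROUP BY airline

Note: WHERE filters rows before grouping.

Result:
  Alaska: 1
  Frontier: 1
  Southwest: 3
  Spirit: 1
  United: 2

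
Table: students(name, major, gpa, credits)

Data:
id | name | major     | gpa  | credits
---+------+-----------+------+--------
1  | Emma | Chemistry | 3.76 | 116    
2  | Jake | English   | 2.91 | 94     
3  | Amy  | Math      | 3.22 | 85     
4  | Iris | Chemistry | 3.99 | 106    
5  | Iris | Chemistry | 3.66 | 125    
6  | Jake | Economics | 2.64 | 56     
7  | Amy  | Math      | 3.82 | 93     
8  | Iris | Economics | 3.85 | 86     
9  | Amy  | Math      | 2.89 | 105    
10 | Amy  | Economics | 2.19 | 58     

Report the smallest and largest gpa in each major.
SELECT major, MIN(gpa), MAX(gpa)
FROM students
GROUP BY major

Result:
  Chemistry: min=3.66, max=3.99
  Economics: min=2.19, max=3.85
  English: min=2.91, max=2.91
  Math: min=2.89, max=3.82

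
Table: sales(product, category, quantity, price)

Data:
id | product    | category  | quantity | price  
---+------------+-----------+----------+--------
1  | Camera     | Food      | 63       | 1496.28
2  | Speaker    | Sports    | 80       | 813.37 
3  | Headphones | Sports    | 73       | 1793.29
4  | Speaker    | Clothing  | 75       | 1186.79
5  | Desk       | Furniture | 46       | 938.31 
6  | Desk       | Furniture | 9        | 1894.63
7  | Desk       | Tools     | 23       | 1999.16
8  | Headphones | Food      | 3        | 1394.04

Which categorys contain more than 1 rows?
SELECT category, COUNT(*) as cnt
FROM sales
GROUP BY category
HAVING COUNT(*) > 1

Result:
  Food: 2
  Furniture: 2
  Sports: 2

Note: HAVING filters groups after aggregation, WHERE filters rows before.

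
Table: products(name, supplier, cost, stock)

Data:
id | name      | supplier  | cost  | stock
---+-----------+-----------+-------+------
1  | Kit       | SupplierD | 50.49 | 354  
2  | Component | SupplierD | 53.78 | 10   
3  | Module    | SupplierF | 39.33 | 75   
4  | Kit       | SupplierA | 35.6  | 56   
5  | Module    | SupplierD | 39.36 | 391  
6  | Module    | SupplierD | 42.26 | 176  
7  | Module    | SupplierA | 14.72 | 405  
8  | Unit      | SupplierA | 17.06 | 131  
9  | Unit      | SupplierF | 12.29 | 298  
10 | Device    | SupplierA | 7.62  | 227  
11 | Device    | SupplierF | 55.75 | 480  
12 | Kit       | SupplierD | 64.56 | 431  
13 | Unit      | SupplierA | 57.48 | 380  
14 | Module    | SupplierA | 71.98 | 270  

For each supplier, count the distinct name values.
SELECT supplier, COUNT(DISTINCT name)
FROM products
GROUP BY supplier

Result:
  SupplierA: 4 distinct
  SupplierD: 3 distinct
  SupplierF: 3 distinct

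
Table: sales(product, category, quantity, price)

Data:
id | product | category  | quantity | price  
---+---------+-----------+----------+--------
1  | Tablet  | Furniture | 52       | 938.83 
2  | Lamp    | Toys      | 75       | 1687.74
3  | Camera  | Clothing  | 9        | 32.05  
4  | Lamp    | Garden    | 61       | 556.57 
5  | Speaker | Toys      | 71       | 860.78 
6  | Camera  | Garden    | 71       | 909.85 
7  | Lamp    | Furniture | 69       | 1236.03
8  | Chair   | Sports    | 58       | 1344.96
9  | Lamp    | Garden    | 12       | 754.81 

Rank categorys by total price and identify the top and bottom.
SELECT category, SUM(price)
FROM sales
GROUP BY category
ORDER BY SUM(price)

All groups:
  Clothing: 32.05
  Sports: 1344.96
  Furniture: 2174.86
  Garden: 2221.23
  Toys: 2548.52

Highest: Toys (2548.52)
Lowest: Clothing (32.05)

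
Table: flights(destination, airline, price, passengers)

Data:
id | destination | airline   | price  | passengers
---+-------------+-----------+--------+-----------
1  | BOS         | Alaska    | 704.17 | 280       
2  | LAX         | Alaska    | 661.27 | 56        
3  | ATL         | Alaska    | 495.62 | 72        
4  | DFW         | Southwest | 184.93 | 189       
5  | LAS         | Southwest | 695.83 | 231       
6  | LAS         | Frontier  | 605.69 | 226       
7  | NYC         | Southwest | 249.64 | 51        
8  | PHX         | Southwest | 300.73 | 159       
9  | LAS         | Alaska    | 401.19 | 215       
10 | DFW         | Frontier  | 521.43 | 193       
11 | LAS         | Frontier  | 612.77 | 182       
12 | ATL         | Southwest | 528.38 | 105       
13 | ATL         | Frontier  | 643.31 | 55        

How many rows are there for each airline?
SELECT airline, COUNT(*) as count
FROM flights
GROUP BY airline

Result:
  Alaska: 4
  Frontier: 4
  Southwest: 5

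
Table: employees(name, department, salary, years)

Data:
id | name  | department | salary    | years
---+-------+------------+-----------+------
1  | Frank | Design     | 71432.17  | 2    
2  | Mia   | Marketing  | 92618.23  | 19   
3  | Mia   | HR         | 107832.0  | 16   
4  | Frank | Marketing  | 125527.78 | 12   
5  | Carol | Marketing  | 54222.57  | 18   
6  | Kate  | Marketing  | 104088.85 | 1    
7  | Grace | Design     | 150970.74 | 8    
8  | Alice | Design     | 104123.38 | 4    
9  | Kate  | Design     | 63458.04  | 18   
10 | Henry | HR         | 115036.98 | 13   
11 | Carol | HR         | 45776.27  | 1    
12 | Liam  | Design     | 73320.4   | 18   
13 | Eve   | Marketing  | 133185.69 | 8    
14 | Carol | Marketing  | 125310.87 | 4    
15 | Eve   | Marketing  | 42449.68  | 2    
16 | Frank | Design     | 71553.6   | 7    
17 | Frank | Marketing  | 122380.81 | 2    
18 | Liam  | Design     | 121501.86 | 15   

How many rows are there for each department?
SELECT department, COUNT(*) as count
FROM employees
GROUP BY department

Result:
  Design: 7
  HR: 3
  Marketing: 8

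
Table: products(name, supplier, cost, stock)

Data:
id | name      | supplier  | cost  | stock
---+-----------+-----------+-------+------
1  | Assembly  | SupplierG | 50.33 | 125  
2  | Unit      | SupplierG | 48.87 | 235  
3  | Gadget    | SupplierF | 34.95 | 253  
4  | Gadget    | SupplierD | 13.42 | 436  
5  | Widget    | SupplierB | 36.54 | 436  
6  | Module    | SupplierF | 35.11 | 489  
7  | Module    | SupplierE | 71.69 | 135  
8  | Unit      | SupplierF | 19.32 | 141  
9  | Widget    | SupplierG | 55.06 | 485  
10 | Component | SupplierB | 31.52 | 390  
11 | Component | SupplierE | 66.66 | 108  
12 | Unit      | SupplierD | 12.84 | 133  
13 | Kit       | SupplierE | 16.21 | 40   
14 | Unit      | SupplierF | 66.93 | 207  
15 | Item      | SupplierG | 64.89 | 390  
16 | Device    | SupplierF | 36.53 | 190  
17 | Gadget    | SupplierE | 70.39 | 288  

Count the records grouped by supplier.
SELECT supplier, COUNT(*) as count
FROM products
GROUP BY supplier

Result:
  SupplierB: 2
  SupplierD: 2
  SupplierE: 4
  SupplierF: 5
  SupplierG: 4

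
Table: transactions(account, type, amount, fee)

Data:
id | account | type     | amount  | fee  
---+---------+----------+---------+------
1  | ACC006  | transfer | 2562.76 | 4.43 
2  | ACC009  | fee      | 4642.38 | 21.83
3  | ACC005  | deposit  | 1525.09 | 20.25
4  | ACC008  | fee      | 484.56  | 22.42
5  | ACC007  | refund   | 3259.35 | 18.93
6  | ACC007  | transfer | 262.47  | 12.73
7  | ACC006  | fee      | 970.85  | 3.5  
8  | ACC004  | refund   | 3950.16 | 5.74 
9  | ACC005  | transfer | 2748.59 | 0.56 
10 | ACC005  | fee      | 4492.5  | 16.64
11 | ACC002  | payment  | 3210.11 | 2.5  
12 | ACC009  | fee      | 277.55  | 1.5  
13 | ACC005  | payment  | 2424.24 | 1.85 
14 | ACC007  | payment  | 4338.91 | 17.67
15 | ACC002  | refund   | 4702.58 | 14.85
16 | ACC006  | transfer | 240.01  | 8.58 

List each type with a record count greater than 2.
SELECT type, COUNT(*) as cnt
FROM transactions
GROUP BY type
HAVING COUNT(*) > 2

Result:
  fee: 5
  payment: 3
  refund: 3
  transfer: 4

Note: HAVING filters groups after aggregation, WHERE filters rows before.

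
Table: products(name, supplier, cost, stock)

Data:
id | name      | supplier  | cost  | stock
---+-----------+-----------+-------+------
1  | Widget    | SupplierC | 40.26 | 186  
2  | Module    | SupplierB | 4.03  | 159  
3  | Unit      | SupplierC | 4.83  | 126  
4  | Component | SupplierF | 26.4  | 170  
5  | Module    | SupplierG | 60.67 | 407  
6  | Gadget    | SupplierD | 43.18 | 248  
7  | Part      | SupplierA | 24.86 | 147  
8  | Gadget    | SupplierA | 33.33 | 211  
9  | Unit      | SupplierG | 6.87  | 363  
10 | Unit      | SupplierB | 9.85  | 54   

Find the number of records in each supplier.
SELECT supplier, COUNT(*) as count
FROM products
GROUP BY supplier

Result:
  SupplierA: 2
  SupplierB: 2
  SupplierC: 2
  SupplierD: 1
  SupplierF: 1
  SupplierG: 2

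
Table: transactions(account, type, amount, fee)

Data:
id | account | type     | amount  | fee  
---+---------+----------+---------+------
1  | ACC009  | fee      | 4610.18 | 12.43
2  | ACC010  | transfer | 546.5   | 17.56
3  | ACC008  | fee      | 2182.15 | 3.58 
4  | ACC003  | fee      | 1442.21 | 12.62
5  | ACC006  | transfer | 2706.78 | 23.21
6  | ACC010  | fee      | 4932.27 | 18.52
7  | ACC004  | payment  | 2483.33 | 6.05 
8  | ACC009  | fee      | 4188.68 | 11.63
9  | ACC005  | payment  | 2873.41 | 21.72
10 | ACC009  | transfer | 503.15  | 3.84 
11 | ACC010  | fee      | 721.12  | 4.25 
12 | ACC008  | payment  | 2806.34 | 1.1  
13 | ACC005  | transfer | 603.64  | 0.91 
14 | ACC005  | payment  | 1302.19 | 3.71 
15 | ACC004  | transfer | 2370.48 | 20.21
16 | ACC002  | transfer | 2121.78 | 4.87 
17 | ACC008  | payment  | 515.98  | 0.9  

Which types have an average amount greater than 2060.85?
SELECT type, AVG(amount)
FROM transactions
GROUP BY type
HAVING AVG(amount) > 2060.85

Result:
  fee: avg=3012.77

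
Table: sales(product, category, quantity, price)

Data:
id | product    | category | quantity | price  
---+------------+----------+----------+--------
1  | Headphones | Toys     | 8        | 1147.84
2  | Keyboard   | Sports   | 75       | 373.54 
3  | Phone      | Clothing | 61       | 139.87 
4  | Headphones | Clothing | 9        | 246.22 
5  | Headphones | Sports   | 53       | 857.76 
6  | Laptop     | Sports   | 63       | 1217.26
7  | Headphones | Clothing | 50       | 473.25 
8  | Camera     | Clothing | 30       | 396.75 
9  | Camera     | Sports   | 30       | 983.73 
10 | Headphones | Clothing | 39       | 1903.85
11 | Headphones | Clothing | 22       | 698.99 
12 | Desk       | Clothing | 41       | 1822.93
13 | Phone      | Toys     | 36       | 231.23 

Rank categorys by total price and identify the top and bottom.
SELECT category, SUM(price)
FROM sales
GROUP BY category
ORDER BY SUM(price)

All groups:
  Toys: 1379.07
  Sports: 3432.29
  Clothing: 5681.86

Highest: Clothing (5681.86)
Lowest: Toys (1379.07)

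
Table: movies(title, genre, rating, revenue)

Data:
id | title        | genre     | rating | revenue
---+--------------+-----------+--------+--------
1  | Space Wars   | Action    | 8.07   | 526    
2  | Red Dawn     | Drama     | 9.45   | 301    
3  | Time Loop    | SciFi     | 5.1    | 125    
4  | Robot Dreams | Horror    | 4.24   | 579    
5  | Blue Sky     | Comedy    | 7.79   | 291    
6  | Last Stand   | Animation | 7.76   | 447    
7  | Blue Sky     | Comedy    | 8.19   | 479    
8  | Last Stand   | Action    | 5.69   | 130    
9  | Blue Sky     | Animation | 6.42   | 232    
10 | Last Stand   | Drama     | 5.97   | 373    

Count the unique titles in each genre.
SELECT genre, COUNT(DISTINCT title)
FROM movies
GROUP BY genre

Result:
  Action: 2 distinct
  Animation: 2 distinct
  Comedy: 1 distinct
  Drama: 2 distinct
  Horror: 1 distinct
  SciFi: 1 distinct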